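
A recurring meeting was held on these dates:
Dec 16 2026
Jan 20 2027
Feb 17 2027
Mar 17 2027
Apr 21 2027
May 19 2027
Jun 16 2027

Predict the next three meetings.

Jul 21 2027, Aug 18 2027, Sep 15 2027

All dates are Wednesdays, 35, 28, 28, 35, 28, 28 days apart.
Specifically, the 3rd Wednesday of each month.
3rd Wednesday of July 2027: Jul 21 2027.
3rd Wednesday of August 2027: Aug 18 2027.
3rd Wednesday of September 2027: Sep 15 2027.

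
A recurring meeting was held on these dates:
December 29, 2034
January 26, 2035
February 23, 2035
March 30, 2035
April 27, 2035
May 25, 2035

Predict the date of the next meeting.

All Fridays; the gaps (28, 28, 35, 28, 28) vary with month length.
This is the last Friday of each month.
June 2035 ends with Friday June 29, 2035.

June 29, 2035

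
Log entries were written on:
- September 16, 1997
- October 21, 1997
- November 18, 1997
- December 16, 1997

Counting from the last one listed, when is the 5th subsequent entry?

May 19, 1998

These are Tuesdays at 28- or 35-day spacing (35, 28, 28).
The pattern: 3rd Tuesday of the month.
3rd Tuesday of January 1998: January 20, 1998.
February 1998 — 3rd Tuesday is February 17, 1998.
3rd Tuesday of March 1998: March 17, 1998.
April 1998 — 3rd Tuesday is April 21, 1998.
May 1998 — 3rd Tuesday is May 19, 1998.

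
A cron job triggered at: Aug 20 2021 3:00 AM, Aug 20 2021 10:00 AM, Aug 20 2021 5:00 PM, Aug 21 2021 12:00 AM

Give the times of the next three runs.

Gaps: 7, 7, 7 hours — each event is 7 hours after the previous one.
Aug 21 2021 12:00 AM + 7 h = Aug 21 2021 7:00 AM.
Aug 21 2021 7:00 AM + 7 h = Aug 21 2021 2:00 PM.
Aug 21 2021 2:00 PM + 7 h = Aug 21 2021 9:00 PM.

Aug 21 2021 7:00 AM, Aug 21 2021 2:00 PM, Aug 21 2021 9:00 PM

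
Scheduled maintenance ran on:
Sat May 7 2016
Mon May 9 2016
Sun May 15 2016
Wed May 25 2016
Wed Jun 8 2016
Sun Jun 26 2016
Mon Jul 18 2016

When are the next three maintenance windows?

Sat Aug 13 2016, Mon Sep 12 2016, Sun Oct 16 2016

Gaps: 2, 6, 10, 14, 18, 22 days — each gap is 4 larger than the previous one.
Next gap: 26 days. Mon Jul 18 2016 + 26 days = Sat Aug 13 2016.
Next gap: 30 days. Sat Aug 13 2016 + 30 days = Mon Sep 12 2016.
Next gap: 34 days. Mon Sep 12 2016 + 34 days = Sun Oct 16 2016.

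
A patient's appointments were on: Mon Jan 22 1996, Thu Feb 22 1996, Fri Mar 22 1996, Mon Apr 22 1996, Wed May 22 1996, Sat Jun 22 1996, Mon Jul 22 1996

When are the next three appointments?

The day-of-month is always 22 (31, 29, 31, 30, 31, 30 days between events).
So this recurs on the 22nd of each month.
August 1996: Thu Aug 22 1996.
September 1996: Sun Sep 22 1996.
Next: October 1996 → Tue Oct 22 1996.

Thu Aug 22 1996, Sun Sep 22 1996, Tue Oct 22 1996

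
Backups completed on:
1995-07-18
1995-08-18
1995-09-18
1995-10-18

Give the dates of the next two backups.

1995-11-18, 1995-12-18

The day-of-month is always 18 (31, 31, 30 days between events).
So this recurs on the 18th of each month.
November 1995: 1995-11-18.
December 1995: 1995-12-18.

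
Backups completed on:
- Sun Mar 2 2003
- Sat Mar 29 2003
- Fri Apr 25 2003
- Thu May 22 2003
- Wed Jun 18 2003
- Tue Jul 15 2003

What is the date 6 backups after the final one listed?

Wed Dec 24 2003

Gaps between consecutive events: 27, 27, 27, 27, 27 days — a constant 27-day interval.
Tue Jul 15 2003 + 27 days = Mon Aug 11 2003.
Mon Aug 11 2003 + 27 days = Sun Sep 7 2003.
Sun Sep 7 2003 + 27 days = Sat Oct 4 2003.
Sat Oct 4 2003 + 27 days = Fri Oct 31 2003.
Fri Oct 31 2003 + 27 days = Thu Nov 27 2003.
Thu Nov 27 2003 + 27 days = Wed Dec 24 2003.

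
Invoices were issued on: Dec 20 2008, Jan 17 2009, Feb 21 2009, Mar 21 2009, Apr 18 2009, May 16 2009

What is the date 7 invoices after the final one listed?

These are Saturdays at 28- or 35-day spacing (28, 35, 28, 28, 28).
The pattern: 3rd Saturday of the month.
3rd Saturday of June 2009: Jun 20 2009.
July 2009 — 3rd Saturday is Jul 18 2009.
3rd Saturday of August 2009: Aug 15 2009.
3rd Saturday of September 2009: Sep 19 2009.
October 2009 — 3rd Saturday is Oct 17 2009.
3rd Saturday of November 2009: Nov 21 2009.
December 2009 — 3rd Saturday is Dec 19 2009.

Dec 19 2009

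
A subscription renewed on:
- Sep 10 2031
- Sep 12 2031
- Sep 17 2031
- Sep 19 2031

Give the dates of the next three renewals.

Sep 24 2031, Sep 26 2031, Oct 1 2031

The gap pattern 2, 5, 2 repeats every 2 events.
These are the Wednesdays and Fridays of each week.
The following Wednesday is Sep 24 2031.
Next Friday: Sep 26 2031.
The following Wednesday is Oct 1 2031.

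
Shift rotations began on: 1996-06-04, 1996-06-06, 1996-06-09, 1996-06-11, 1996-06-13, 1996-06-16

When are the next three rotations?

The gap pattern 2, 3, 2, 2, 3 repeats every 3 events.
These are the Tuesdays, Thursdays and Sundays of each week.
The following Tuesday is 1996-06-18.
Next Thursday: 1996-06-20.
Next Sunday: 1996-06-23.

1996-06-18, 1996-06-20, 1996-06-23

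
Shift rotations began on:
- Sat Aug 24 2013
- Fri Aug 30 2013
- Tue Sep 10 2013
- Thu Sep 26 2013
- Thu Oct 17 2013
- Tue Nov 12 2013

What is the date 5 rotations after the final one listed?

Intervals are 6, 11, 16, 21, 26 days — an arithmetic progression with common difference 5.
Next gap: 31 days. Tue Nov 12 2013 + 31 days = Fri Dec 13 2013.
Next gap: 36 days. Fri Dec 13 2013 + 36 days = Sat Jan 18 2014.
Next gap: 41 days. Sat Jan 18 2014 + 41 days = Fri Feb 28 2014.
Next gap: 46 days. Fri Feb 28 2014 + 46 days = Tue Apr 15 2014.
Next gap: 51 days. Tue Apr 15 2014 + 51 days = Thu Jun 5 2014.

Thu Jun 5 2014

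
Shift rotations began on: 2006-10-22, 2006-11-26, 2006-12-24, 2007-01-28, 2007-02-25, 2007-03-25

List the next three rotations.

Gaps: 35, 28, 35, 28, 28 days — a mix of 28 and 35. Every date is a Sunday.
Each is the 4th Sunday of its month.
April 2007 — 4th Sunday is 2007-04-22.
May 2007 — 4th Sunday is 2007-05-27.
June 2007 — 4th Sunday is 2007-06-24.

2007-04-22, 2007-05-27, 2007-06-24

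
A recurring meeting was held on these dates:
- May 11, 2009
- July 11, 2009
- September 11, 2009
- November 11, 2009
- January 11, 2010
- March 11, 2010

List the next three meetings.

Gaps: 61, 62, 61, 61, 59 days — not constant. Every event is on the 11th of the month.
Pattern: the 11th of every 2 months.
May 2010: May 11, 2010.
Next: July 2010 → July 11, 2010.
September 2010: September 11, 2010.

May 11, 2010; July 11, 2010; September 11, 2010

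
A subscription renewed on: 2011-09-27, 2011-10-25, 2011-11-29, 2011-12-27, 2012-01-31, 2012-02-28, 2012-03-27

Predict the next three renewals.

All Tuesdays; the gaps (28, 35, 28, 35, 28, 28) vary with month length.
This is the last Tuesday of each month.
April 2012 ends with Tuesday 2012-04-24.
May 2012 ends with Tuesday 2012-05-29.
June 2012 ends with Tuesday 2012-06-26.

2012-04-24, 2012-05-29, 2012-06-26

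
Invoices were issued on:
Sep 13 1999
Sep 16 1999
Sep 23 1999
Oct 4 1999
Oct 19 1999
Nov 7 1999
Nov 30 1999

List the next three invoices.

The spacing grows by 4 each time: 3, 7, 11, 15, 19, 23 days.
Next gap: 27 days. Nov 30 1999 + 27 days = Dec 27 1999.
Next gap: 31 days. Dec 27 1999 + 31 days = Jan 27 2000.
Next gap: 35 days. Jan 27 2000 + 35 days = Mar 2 2000.

Dec 27 1999, Jan 27 2000, Mar 2 2000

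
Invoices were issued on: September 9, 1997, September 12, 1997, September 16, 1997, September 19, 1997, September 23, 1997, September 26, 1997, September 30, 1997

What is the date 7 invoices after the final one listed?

October 24, 1997

Every event lands on a Tuesday or Friday (gaps cycle 3, 4, 3, 4, 3, 4).
So the schedule is: every Tuesday and Friday.
The following Friday is October 3, 1997.
Next Tuesday: October 7, 1997.
Next Friday: October 10, 1997.
Next Tuesday: October 14, 1997.
The following Friday is October 17, 1997.
The following Tuesday is October 21, 1997.
Next Friday: October 24, 1997.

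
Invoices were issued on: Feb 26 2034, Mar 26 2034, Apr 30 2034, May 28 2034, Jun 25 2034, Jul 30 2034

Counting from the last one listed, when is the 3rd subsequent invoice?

Oct 29 2034

These are Sundays with 28, 35, 28, 28, 35-day gaps.
Each is the final Sunday of its month — Apr 30 2034 is past the 28th, so '4th Sunday' doesn't fit.
August 2034 ends with Sunday Aug 27 2034.
September 2034 ends with Sunday Sep 24 2034.
Last Sunday of October 2034: Oct 29 2034.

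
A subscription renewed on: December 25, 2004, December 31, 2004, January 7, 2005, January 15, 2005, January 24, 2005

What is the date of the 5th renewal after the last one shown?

March 25, 2005

The spacing grows by 1 each time: 6, 7, 8, 9 days.
Next gap: 10 days. January 24, 2005 + 10 days = February 3, 2005.
Next gap: 11 days. February 3, 2005 + 11 days = February 14, 2005.
Next gap: 12 days. February 14, 2005 + 12 days = February 26, 2005.
Next gap: 13 days. February 26, 2005 + 13 days = March 11, 2005.
Next gap: 14 days. March 11, 2005 + 14 days = March 25, 2005.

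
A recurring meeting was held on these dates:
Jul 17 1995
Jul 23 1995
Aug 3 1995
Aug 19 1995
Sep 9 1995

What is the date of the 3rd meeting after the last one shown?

Dec 11 1995

The spacing grows by 5 each time: 6, 11, 16, 21 days.
Next gap: 26 days. Sep 9 1995 + 26 days = Oct 5 1995.
Next gap: 31 days. Oct 5 1995 + 31 days = Nov 5 1995.
Next gap: 36 days. Nov 5 1995 + 36 days = Dec 11 1995.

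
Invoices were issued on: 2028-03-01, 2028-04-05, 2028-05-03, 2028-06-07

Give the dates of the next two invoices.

2028-07-05, 2028-08-02

These are Wednesdays at 28- or 35-day spacing (35, 28, 35).
The pattern: 1st Wednesday of the month.
July 2028 — 1st Wednesday is 2028-07-05.
1st Wednesday of August 2028: 2028-08-02.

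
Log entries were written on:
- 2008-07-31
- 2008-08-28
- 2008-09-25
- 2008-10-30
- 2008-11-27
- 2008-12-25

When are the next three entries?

2009-01-29, 2009-02-26, 2009-03-26

These are Thursdays with 28, 28, 35, 28, 28-day gaps.
Each is the final Thursday of its month — 2008-07-31 is past the 28th, so '4th Thursday' doesn't fit.
Last Thursday of January 2009: 2009-01-29.
Last Thursday of February 2009: 2009-02-26.
March 2009 ends with Thursday 2009-03-26.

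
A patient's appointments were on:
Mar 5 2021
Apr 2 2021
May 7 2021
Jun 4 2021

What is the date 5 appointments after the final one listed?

Nov 5 2021

These are Fridays at 28- or 35-day spacing (28, 35, 28).
The pattern: 1st Friday of the month.
July 2021 — 1st Friday is Jul 2 2021.
1st Friday of August 2021: Aug 6 2021.
September 2021 — 1st Friday is Sep 3 2021.
October 2021 — 1st Friday is Oct 1 2021.
1st Friday of November 2021: Nov 5 2021.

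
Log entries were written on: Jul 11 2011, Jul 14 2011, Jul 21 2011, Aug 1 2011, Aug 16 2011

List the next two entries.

Sep 4 2011, Sep 27 2011

The spacing grows by 4 each time: 3, 7, 11, 15 days.
Next gap: 19 days. Aug 16 2011 + 19 days = Sep 4 2011.
Next gap: 23 days. Sep 4 2011 + 23 days = Sep 27 2011.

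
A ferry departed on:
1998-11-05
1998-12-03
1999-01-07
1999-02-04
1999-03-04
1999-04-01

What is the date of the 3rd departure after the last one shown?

Gaps: 28, 35, 28, 28, 28 days — a mix of 28 and 35. Every date is a Thursday.
Each is the 1st Thursday of its month.
1st Thursday of May 1999: 1999-05-06.
1st Thursday of June 1999: 1999-06-03.
1st Thursday of July 1999: 1999-07-01.

1999-07-01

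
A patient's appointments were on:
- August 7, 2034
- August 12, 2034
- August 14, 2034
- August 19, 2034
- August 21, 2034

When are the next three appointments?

August 26, 2034; August 28, 2034; September 2, 2034

Every event lands on a Monday or Saturday (gaps cycle 5, 2, 5, 2).
So the schedule is: every Monday and Saturday.
The following Saturday is August 26, 2034.
Next Monday: August 28, 2034.
The following Saturday is September 2, 2034.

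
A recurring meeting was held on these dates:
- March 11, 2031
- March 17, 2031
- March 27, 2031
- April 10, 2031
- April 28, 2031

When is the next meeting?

May 20, 2031

Intervals are 6, 10, 14, 18 days — an arithmetic progression with common difference 4.
Next gap: 22 days. April 28, 2031 + 22 days = May 20, 2031.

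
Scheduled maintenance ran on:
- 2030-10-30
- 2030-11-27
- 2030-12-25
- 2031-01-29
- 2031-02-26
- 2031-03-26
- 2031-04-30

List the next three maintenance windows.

All Wednesdays; the gaps (28, 28, 35, 28, 28, 35) vary with month length.
This is the last Wednesday of each month.
Last Wednesday of May 2031: 2031-05-28.
June 2031 ends with Wednesday 2031-06-25.
July 2031 ends with Wednesday 2031-07-30.

2031-05-28, 2031-06-25, 2031-07-30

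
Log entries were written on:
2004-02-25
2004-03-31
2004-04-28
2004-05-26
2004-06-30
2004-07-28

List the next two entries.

Every date is a Wednesday; gaps 35, 28, 28, 35, 28 days.
Each is the last Wednesday of its month (at least one falls on the 29th or later, ruling out '4th Wednesday').
August 2004 ends with Wednesday 2004-08-25.
Last Wednesday of September 2004: 2004-09-29.

2004-08-25, 2004-09-29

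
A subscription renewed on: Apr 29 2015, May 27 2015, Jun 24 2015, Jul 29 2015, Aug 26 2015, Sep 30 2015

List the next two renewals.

Oct 28 2015, Nov 25 2015

All Wednesdays; the gaps (28, 28, 35, 28, 35) vary with month length.
This is the last Wednesday of each month.
October 2015 ends with Wednesday Oct 28 2015.
Last Wednesday of November 2015: Nov 25 2015.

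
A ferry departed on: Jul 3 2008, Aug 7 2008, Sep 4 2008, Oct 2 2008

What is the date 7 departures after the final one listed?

All dates are Thursdays, 35, 28, 28 days apart.
Specifically, the 1st Thursday of each month.
1st Thursday of November 2008: Nov 6 2008.
December 2008 — 1st Thursday is Dec 4 2008.
January 2009 — 1st Thursday is Jan 1 2009.
1st Thursday of February 2009: Feb 5 2009.
March 2009 — 1st Thursday is Mar 5 2009.
1st Thursday of April 2009: Apr 2 2009.
1st Thursday of May 2009: May 7 2009.

May 7 2009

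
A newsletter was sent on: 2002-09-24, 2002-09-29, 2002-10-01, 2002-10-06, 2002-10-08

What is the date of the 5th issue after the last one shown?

Every event lands on a Tuesday or Sunday (gaps cycle 5, 2, 5, 2).
So the schedule is: every Tuesday and Sunday.
The following Sunday is 2002-10-13.
Next Tuesday: 2002-10-15.
Next Sunday: 2002-10-20.
The following Tuesday is 2002-10-22.
The following Sunday is 2002-10-27.

2002-10-27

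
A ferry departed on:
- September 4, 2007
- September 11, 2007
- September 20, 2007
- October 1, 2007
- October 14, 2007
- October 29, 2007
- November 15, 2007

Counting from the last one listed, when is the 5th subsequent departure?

Intervals are 7, 9, 11, 13, 15, 17 days — an arithmetic progression with common difference 2.
Next gap: 19 days. November 15, 2007 + 19 days = December 4, 2007.
Next gap: 21 days. December 4, 2007 + 21 days = December 25, 2007.
Next gap: 23 days. December 25, 2007 + 23 days = January 17, 2008.
Next gap: 25 days. January 17, 2008 + 25 days = February 11, 2008.
Next gap: 27 days. February 11, 2008 + 27 days = March 9, 2008.

March 9, 2008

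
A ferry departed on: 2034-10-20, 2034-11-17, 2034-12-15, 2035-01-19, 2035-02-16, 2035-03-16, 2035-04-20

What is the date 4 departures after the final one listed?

2035-08-17

All dates are Fridays, 28, 28, 35, 28, 28, 35 days apart.
Specifically, the 3rd Friday of each month.
May 2035 — 3rd Friday is 2035-05-18.
3rd Friday of June 2035: 2035-06-15.
July 2035 — 3rd Friday is 2035-07-20.
August 2035 — 3rd Friday is 2035-08-17.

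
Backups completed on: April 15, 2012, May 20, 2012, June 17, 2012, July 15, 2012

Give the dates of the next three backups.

These are Sundays at 28- or 35-day spacing (35, 28, 28).
The pattern: 3rd Sunday of the month.
August 2012 — 3rd Sunday is August 19, 2012.
3rd Sunday of September 2012: September 16, 2012.
3rd Sunday of October 2012: October 21, 2012.

August 19, 2012; September 16, 2012; October 21, 2012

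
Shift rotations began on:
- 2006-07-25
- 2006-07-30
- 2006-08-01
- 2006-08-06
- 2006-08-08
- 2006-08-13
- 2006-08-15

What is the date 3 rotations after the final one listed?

2006-08-27

The gap pattern 5, 2, 5, 2, 5, 2 repeats every 2 events.
These are the Tuesdays and Sundays of each week.
Next Sunday: 2006-08-20.
Next Tuesday: 2006-08-22.
The following Sunday is 2006-08-27.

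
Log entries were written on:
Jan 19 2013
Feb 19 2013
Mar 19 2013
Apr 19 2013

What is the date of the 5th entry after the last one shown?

Sep 19 2013

Each date is the 19th; the gaps (31, 28, 31) track the month lengths.
The rule is the 19th of each month.
Next: May 2013 → May 19 2013.
Next: June 2013 → Jun 19 2013.
July 2013: Jul 19 2013.
August 2013: Aug 19 2013.
Next: September 2013 → Sep 19 2013.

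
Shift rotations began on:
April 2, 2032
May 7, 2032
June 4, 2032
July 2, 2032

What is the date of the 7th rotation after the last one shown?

February 4, 2033

These are Fridays at 28- or 35-day spacing (35, 28, 28).
The pattern: 1st Friday of the month.
1st Friday of August 2032: August 6, 2032.
September 2032 — 1st Friday is September 3, 2032.
1st Friday of October 2032: October 1, 2032.
November 2032 — 1st Friday is November 5, 2032.
1st Friday of December 2032: December 3, 2032.
1st Friday of January 2033: January 7, 2033.
February 2033 — 1st Friday is February 4, 2033.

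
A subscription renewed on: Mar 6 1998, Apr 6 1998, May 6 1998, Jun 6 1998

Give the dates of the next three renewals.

Gaps: 31, 30, 31 days — not constant. Every event is on the 6th of the month.
Pattern: the 6th of each month.
Next: July 1998 → Jul 6 1998.
August 1998: Aug 6 1998.
September 1998: Sep 6 1998.

Jul 6 1998, Aug 6 1998, Sep 6 1998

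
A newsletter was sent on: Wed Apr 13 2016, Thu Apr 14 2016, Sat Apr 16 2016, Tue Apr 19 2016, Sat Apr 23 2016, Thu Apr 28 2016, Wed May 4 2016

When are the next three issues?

The spacing grows by 1 each time: 1, 2, 3, 4, 5, 6 days.
Next gap: 7 days. Wed May 4 2016 + 7 days = Wed May 11 2016.
Next gap: 8 days. Wed May 11 2016 + 8 days = Thu May 19 2016.
Next gap: 9 days. Thu May 19 2016 + 9 days = Sat May 28 2016.

Wed May 11 2016, Thu May 19 2016, Sat May 28 2016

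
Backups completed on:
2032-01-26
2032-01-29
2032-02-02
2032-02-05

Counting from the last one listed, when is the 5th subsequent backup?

2032-02-23

The gap pattern 3, 4, 3 repeats every 2 events.
These are the Mondays and Thursdays of each week.
Next Monday: 2032-02-09.
The following Thursday is 2032-02-12.
Next Monday: 2032-02-16.
The following Thursday is 2032-02-19.
The following Monday is 2032-02-23.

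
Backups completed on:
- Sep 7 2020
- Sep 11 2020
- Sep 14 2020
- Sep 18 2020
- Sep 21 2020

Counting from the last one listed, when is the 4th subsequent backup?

The gap pattern 4, 3, 4, 3 repeats every 2 events.
These are the Mondays and Fridays of each week.
Next Friday: Sep 25 2020.
Next Monday: Sep 28 2020.
The following Friday is Oct 2 2020.
The following Monday is Oct 5 2020.

Oct 5 2020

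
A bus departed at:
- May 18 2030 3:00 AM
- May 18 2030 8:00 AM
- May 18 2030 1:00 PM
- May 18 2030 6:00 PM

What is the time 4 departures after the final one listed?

Spacing: 5, 5, 5 h — constant 5 h.
May 18 2030 6:00 PM + 5 h = May 18 2030 11:00 PM.
May 18 2030 11:00 PM + 5 h = May 19 2030 4:00 AM.
May 19 2030 4:00 AM + 5 h = May 19 2030 9:00 AM.
May 19 2030 9:00 AM + 5 h = May 19 2030 2:00 PM.

May 19 2030 2:00 PM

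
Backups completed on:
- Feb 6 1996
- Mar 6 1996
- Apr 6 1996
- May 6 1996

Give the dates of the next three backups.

Each date is the 6th; the gaps (29, 31, 30) track the month lengths.
The rule is the 6th of each month.
Next: June 1996 → Jun 6 1996.
Next: July 1996 → Jul 6 1996.
Next: August 1996 → Aug 6 1996.

Jun 6 1996, Jul 6 1996, Aug 6 1996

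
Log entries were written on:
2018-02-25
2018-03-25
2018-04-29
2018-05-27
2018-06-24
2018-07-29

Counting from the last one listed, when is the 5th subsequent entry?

2018-12-30

All Sundays; the gaps (28, 35, 28, 28, 35) vary with month length.
This is the last Sunday of each month.
Last Sunday of August 2018: 2018-08-26.
Last Sunday of September 2018: 2018-09-30.
Last Sunday of October 2018: 2018-10-28.
Last Sunday of November 2018: 2018-11-25.
December 2018 ends with Sunday 2018-12-30.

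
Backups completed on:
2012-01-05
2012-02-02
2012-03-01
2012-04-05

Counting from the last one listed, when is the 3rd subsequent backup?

2012-07-05

Gaps: 28, 28, 35 days — a mix of 28 and 35. Every date is a Thursday.
Each is the 1st Thursday of its month.
May 2012 — 1st Thursday is 2012-05-03.
June 2012 — 1st Thursday is 2012-06-07.
1st Thursday of July 2012: 2012-07-05.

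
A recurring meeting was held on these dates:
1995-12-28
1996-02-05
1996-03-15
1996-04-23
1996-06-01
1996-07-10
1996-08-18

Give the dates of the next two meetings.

Gaps between consecutive events: 39, 39, 39, 39, 39, 39 days — a constant 39-day interval.
1996-08-18 + 39 days = 1996-09-26.
1996-09-26 + 39 days = 1996-11-04.

1996-09-26, 1996-11-04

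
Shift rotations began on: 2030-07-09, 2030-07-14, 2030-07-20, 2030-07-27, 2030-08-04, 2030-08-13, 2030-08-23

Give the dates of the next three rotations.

Intervals are 5, 6, 7, 8, 9, 10 days — an arithmetic progression with common difference 1.
Next gap: 11 days. 2030-08-23 + 11 days = 2030-09-03.
Next gap: 12 days. 2030-09-03 + 12 days = 2030-09-15.
Next gap: 13 days. 2030-09-15 + 13 days = 2030-09-28.

2030-09-03, 2030-09-15, 2030-09-28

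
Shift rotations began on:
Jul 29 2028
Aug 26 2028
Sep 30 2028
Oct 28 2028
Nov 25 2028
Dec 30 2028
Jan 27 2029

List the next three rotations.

Feb 24 2029, Mar 31 2029, Apr 28 2029

All Saturdays; the gaps (28, 35, 28, 28, 35, 28) vary with month length.
This is the last Saturday of each month.
Last Saturday of February 2029: Feb 24 2029.
March 2029 ends with Saturday Mar 31 2029.
April 2029 ends with Saturday Apr 28 2029.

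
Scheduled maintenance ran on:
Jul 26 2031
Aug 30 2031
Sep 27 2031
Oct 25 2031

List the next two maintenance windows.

Every date is a Saturday; gaps 35, 28, 28 days.
Each is the last Saturday of its month (at least one falls on the 29th or later, ruling out '4th Saturday').
November 2031 ends with Saturday Nov 29 2031.
December 2031 ends with Saturday Dec 27 2031.

Nov 29 2031, Dec 27 2031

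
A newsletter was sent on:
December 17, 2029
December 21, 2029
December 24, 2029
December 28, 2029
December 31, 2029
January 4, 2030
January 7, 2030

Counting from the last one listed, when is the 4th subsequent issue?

January 21, 2030

Gaps: 4, 3, 4, 3, 4, 3 days — not constant, but cyclic with period 2.
The events fall on every Monday and Friday.
The following Friday is January 11, 2030.
The following Monday is January 14, 2030.
The following Friday is January 18, 2030.
The following Monday is January 21, 2030.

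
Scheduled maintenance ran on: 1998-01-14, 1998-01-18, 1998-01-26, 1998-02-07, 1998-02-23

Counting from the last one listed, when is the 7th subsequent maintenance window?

The spacing grows by 4 each time: 4, 8, 12, 16 days.
Next gap: 20 days. 1998-02-23 + 20 days = 1998-03-15.
Next gap: 24 days. 1998-03-15 + 24 days = 1998-04-08.
Next gap: 28 days. 1998-04-08 + 28 days = 1998-05-06.
Next gap: 32 days. 1998-05-06 + 32 days = 1998-06-07.
Next gap: 36 days. 1998-06-07 + 36 days = 1998-07-13.
Next gap: 40 days. 1998-07-13 + 40 days = 1998-08-22.
Next gap: 44 days. 1998-08-22 + 44 days = 1998-10-05.

1998-10-05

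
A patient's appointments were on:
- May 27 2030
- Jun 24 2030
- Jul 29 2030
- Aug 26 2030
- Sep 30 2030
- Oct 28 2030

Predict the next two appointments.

All Mondays; the gaps (28, 35, 28, 35, 28) vary with month length.
This is the last Monday of each month.
November 2030 ends with Monday Nov 25 2030.
Last Monday of December 2030: Dec 30 2030.

Nov 25 2030, Dec 30 2030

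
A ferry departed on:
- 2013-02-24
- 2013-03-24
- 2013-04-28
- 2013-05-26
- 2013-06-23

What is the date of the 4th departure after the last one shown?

All dates are Sundays, 28, 35, 28, 28 days apart.
Specifically, the 4th Sunday of each month.
July 2013 — 4th Sunday is 2013-07-28.
4th Sunday of August 2013: 2013-08-25.
September 2013 — 4th Sunday is 2013-09-22.
October 2013 — 4th Sunday is 2013-10-27.

2013-10-27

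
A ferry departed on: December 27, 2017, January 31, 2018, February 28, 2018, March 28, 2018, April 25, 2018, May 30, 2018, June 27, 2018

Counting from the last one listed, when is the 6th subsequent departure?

December 26, 2018

These are Wednesdays with 35, 28, 28, 28, 35, 28-day gaps.
Each is the final Wednesday of its month — January 31, 2018 is past the 28th, so '4th Wednesday' doesn't fit.
Last Wednesday of July 2018: July 25, 2018.
Last Wednesday of August 2018: August 29, 2018.
Last Wednesday of September 2018: September 26, 2018.
October 2018 ends with Wednesday October 31, 2018.
November 2018 ends with Wednesday November 28, 2018.
Last Wednesday of December 2018: December 26, 2018.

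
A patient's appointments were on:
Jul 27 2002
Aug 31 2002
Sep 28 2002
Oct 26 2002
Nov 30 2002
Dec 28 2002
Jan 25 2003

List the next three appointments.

Every date is a Saturday; gaps 35, 28, 28, 35, 28, 28 days.
Each is the last Saturday of its month (at least one falls on the 29th or later, ruling out '4th Saturday').
February 2003 ends with Saturday Feb 22 2003.
Last Saturday of March 2003: Mar 29 2003.
April 2003 ends with Saturday Apr 26 2003.

Feb 22 2003, Mar 29 2003, Apr 26 2003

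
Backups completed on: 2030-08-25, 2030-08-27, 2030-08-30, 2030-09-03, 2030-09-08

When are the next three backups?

The spacing grows by 1 each time: 2, 3, 4, 5 days.
Next gap: 6 days. 2030-09-08 + 6 days = 2030-09-14.
Next gap: 7 days. 2030-09-14 + 7 days = 2030-09-21.
Next gap: 8 days. 2030-09-21 + 8 days = 2030-09-29.

2030-09-14, 2030-09-21, 2030-09-29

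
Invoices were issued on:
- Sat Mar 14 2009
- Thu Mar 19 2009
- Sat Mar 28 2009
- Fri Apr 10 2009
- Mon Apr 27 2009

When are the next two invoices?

Mon May 18 2009, Fri Jun 12 2009

The spacing grows by 4 each time: 5, 9, 13, 17 days.
Next gap: 21 days. Mon Apr 27 2009 + 21 days = Mon May 18 2009.
Next gap: 25 days. Mon May 18 2009 + 25 days = Fri Jun 12 2009.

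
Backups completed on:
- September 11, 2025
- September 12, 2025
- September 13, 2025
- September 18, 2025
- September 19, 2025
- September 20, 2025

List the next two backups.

September 25, 2025; September 26, 2025

Gaps: 1, 1, 5, 1, 1 days — not constant, but cyclic with period 3.
The events fall on every Thursday, Friday and Saturday.
Next Thursday: September 25, 2025.
The following Friday is September 26, 2025.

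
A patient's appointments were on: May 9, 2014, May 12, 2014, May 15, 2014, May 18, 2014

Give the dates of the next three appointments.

May 21, 2014; May 24, 2014; May 27, 2014

Every event comes 3 days after the last (3, 3, 3).
May 18, 2014 + 3 days = May 21, 2014.
May 21, 2014 + 3 days = May 24, 2014.
May 24, 2014 + 3 days = May 27, 2014.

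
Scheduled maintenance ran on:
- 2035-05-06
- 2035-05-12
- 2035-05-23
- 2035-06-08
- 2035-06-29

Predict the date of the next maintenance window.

The spacing grows by 5 each time: 6, 11, 16, 21 days.
Next gap: 26 days. 2035-06-29 + 26 days = 2035-07-25.

2035-07-25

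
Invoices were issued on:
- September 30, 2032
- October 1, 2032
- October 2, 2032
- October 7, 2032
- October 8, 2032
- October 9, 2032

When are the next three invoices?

October 14, 2032; October 15, 2032; October 16, 2032

Every event lands on a Thursday or Friday or Saturday (gaps cycle 1, 1, 5, 1, 1).
So the schedule is: every Thursday, Friday and Saturday.
The following Thursday is October 14, 2032.
Next Friday: October 15, 2032.
The following Saturday is October 16, 2032.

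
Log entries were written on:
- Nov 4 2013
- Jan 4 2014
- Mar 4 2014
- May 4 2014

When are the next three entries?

Jul 4 2014, Sep 4 2014, Nov 4 2014

Each date is the 4th; the gaps (61, 59, 61) track the month lengths.
The rule is the 4th of every 2 months.
Next: July 2014 → Jul 4 2014.
September 2014: Sep 4 2014.
November 2014: Nov 4 2014.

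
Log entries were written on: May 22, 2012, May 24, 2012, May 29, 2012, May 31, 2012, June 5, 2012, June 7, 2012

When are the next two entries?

The gap pattern 2, 5, 2, 5, 2 repeats every 2 events.
These are the Tuesdays and Thursdays of each week.
The following Tuesday is June 12, 2012.
Next Thursday: June 14, 2012.

June 12, 2012; June 14, 2012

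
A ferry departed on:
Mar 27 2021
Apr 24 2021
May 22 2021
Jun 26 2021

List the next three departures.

Jul 24 2021, Aug 28 2021, Sep 25 2021

Gaps: 28, 28, 35 days — a mix of 28 and 35. Every date is a Saturday.
Each is the 4th Saturday of its month.
July 2021 — 4th Saturday is Jul 24 2021.
August 2021 — 4th Saturday is Aug 28 2021.
4th Saturday of September 2021: Sep 25 2021.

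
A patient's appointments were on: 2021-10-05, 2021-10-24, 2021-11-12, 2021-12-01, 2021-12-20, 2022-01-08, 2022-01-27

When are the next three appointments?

The spacing is 19, 19, 19, 19, 19, 19 days — always 19 days.
2022-01-27 + 19 days = 2022-02-15.
2022-02-15 + 19 days = 2022-03-06.
2022-03-06 + 19 days = 2022-03-25.

2022-02-15, 2022-03-06, 2022-03-25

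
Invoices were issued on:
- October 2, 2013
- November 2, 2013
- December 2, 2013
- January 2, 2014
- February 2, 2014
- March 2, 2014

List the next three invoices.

Each date is the 2nd; the gaps (31, 30, 31, 31, 28) track the month lengths.
The rule is the 2nd of each month.
April 2014: April 2, 2014.
May 2014: May 2, 2014.
June 2014: June 2, 2014.

April 2, 2014; May 2, 2014; June 2, 2014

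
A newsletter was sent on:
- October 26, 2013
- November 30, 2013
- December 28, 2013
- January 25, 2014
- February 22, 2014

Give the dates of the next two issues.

March 29, 2014; April 26, 2014

These are Saturdays with 35, 28, 28, 28-day gaps.
Each is the final Saturday of its month — November 30, 2013 is past the 28th, so '4th Saturday' doesn't fit.
March 2014 ends with Saturday March 29, 2014.
April 2014 ends with Saturday April 26, 2014.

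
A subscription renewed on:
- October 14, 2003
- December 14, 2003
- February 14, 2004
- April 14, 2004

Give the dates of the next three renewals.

Gaps: 61, 62, 60 days — not constant. Every event is on the 14th of the month.
Pattern: the 14th of every 2 months.
June 2004: June 14, 2004.
August 2004: August 14, 2004.
Next: October 2004 → October 14, 2004.

June 14, 2004; August 14, 2004; October 14, 2004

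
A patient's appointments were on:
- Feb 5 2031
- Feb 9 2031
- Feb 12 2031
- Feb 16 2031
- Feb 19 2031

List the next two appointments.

Feb 23 2031, Feb 26 2031

Every event lands on a Wednesday or Sunday (gaps cycle 4, 3, 4, 3).
So the schedule is: every Wednesday and Sunday.
The following Sunday is Feb 23 2031.
The following Wednesday is Feb 26 2031.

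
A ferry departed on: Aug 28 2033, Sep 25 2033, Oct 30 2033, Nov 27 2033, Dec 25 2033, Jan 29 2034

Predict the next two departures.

All Sundays; the gaps (28, 35, 28, 28, 35) vary with month length.
This is the last Sunday of each month.
February 2034 ends with Sunday Feb 26 2034.
March 2034 ends with Sunday Mar 26 2034.

Feb 26 2034, Mar 26 2034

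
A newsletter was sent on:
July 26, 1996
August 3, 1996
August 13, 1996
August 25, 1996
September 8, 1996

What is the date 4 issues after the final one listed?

The spacing grows by 2 each time: 8, 10, 12, 14 days.
Next gap: 16 days. September 8, 1996 + 16 days = September 24, 1996.
Next gap: 18 days. September 24, 1996 + 18 days = October 12, 1996.
Next gap: 20 days. October 12, 1996 + 20 days = November 1, 1996.
Next gap: 22 days. November 1, 1996 + 22 days = November 23, 1996.

November 23, 1996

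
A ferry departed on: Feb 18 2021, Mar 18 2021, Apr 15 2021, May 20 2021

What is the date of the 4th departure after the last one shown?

Sep 16 2021

All dates are Thursdays, 28, 28, 35 days apart.
Specifically, the 3rd Thursday of each month.
3rd Thursday of June 2021: Jun 17 2021.
July 2021 — 3rd Thursday is Jul 15 2021.
August 2021 — 3rd Thursday is Aug 19 2021.
3rd Thursday of September 2021: Sep 16 2021.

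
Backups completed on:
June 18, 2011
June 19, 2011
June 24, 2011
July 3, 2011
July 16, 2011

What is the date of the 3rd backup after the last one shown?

September 17, 2011

Gaps: 1, 5, 9, 13 days — each gap is 4 larger than the previous one.
Next gap: 17 days. July 16, 2011 + 17 days = August 2, 2011.
Next gap: 21 days. August 2, 2011 + 21 days = August 23, 2011.
Next gap: 25 days. August 23, 2011 + 25 days = September 17, 2011.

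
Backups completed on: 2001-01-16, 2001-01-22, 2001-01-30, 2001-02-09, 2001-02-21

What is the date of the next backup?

The spacing grows by 2 each time: 6, 8, 10, 12 days.
Next gap: 14 days. 2001-02-21 + 14 days = 2001-03-07.

2001-03-07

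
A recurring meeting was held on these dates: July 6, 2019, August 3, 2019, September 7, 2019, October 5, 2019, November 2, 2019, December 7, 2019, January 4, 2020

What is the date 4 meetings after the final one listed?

May 2, 2020

All dates are Saturdays, 28, 35, 28, 28, 35, 28 days apart.
Specifically, the 1st Saturday of each month.
1st Saturday of February 2020: February 1, 2020.
1st Saturday of March 2020: March 7, 2020.
April 2020 — 1st Saturday is April 4, 2020.
May 2020 — 1st Saturday is May 2, 2020.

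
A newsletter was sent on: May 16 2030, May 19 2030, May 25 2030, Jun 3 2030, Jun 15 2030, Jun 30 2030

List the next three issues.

Jul 18 2030, Aug 8 2030, Sep 1 2030

The spacing grows by 3 each time: 3, 6, 9, 12, 15 days.
Next gap: 18 days. Jun 30 2030 + 18 days = Jul 18 2030.
Next gap: 21 days. Jul 18 2030 + 21 days = Aug 8 2030.
Next gap: 24 days. Aug 8 2030 + 24 days = Sep 1 2030.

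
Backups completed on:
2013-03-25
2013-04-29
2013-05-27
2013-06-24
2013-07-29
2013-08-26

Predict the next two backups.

2013-09-30, 2013-10-28

These are Mondays with 35, 28, 28, 35, 28-day gaps.
Each is the final Monday of its month — 2013-04-29 is past the 28th, so '4th Monday' doesn't fit.
September 2013 ends with Monday 2013-09-30.
October 2013 ends with Monday 2013-10-28.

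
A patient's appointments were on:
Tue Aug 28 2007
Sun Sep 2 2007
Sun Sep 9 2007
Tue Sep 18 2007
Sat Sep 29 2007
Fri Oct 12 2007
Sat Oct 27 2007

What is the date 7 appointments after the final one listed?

The spacing grows by 2 each time: 5, 7, 9, 11, 13, 15 days.
Next gap: 17 days. Sat Oct 27 2007 + 17 days = Tue Nov 13 2007.
Next gap: 19 days. Tue Nov 13 2007 + 19 days = Sun Dec 2 2007.
Next gap: 21 days. Sun Dec 2 2007 + 21 days = Sun Dec 23 2007.
Next gap: 23 days. Sun Dec 23 2007 + 23 days = Tue Jan 15 2008.
Next gap: 25 days. Tue Jan 15 2008 + 25 days = Sat Feb 9 2008.
Next gap: 27 days. Sat Feb 9 2008 + 27 days = Fri Mar 7 2008.
Next gap: 29 days. Fri Mar 7 2008 + 29 days = Sat Apr 5 2008.

Sat Apr 5 2008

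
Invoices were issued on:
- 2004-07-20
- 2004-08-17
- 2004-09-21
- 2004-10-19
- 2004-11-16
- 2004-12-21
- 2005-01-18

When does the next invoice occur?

2005-02-15

These are Tuesdays at 28- or 35-day spacing (28, 35, 28, 28, 35, 28).
The pattern: 3rd Tuesday of the month.
3rd Tuesday of February 2005: 2005-02-15.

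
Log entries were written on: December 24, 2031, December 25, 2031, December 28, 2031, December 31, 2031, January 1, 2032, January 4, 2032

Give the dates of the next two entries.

January 7, 2032; January 8, 2032

Every event lands on a Wednesday or Thursday or Sunday (gaps cycle 1, 3, 3, 1, 3).
So the schedule is: every Wednesday, Thursday and Sunday.
The following Wednesday is January 7, 2032.
Next Thursday: January 8, 2032.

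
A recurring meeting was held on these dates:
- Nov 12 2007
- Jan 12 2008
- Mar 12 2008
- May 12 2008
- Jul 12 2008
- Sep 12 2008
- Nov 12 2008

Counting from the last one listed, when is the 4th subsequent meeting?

Jul 12 2009

Each date is the 12th; the gaps (61, 60, 61, 61, 62, 61) track the month lengths.
The rule is the 12th of every 2 months.
January 2009: Jan 12 2009.
March 2009: Mar 12 2009.
Next: May 2009 → May 12 2009.
July 2009: Jul 12 2009.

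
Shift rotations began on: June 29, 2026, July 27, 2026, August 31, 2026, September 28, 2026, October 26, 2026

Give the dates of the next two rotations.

November 30, 2026; December 28, 2026

Every date is a Monday; gaps 28, 35, 28, 28 days.
Each is the last Monday of its month (at least one falls on the 29th or later, ruling out '4th Monday').
Last Monday of November 2026: November 30, 2026.
December 2026 ends with Monday December 28, 2026.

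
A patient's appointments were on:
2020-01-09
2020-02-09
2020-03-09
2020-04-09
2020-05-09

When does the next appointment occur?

Each date is the 9th; the gaps (31, 29, 31, 30) track the month lengths.
The rule is the 9th of each month.
June 2020: 2020-06-09.

2020-06-09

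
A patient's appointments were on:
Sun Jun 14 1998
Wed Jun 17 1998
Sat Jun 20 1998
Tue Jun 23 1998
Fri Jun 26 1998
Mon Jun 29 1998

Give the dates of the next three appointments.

Thu Jul 2 1998, Sun Jul 5 1998, Wed Jul 8 1998

Gaps between consecutive events: 3, 3, 3, 3, 3 days — a constant 3-day interval.
Mon Jun 29 1998 + 3 days = Thu Jul 2 1998.
Thu Jul 2 1998 + 3 days = Sun Jul 5 1998.
Sun Jul 5 1998 + 3 days = Wed Jul 8 1998.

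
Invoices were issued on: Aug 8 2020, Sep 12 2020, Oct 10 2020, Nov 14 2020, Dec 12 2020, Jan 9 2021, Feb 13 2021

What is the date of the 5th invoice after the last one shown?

Jul 10 2021

These are Saturdays at 28- or 35-day spacing (35, 28, 35, 28, 28, 35).
The pattern: 2nd Saturday of the month.
March 2021 — 2nd Saturday is Mar 13 2021.
April 2021 — 2nd Saturday is Apr 10 2021.
2nd Saturday of May 2021: May 8 2021.
2nd Saturday of June 2021: Jun 12 2021.
July 2021 — 2nd Saturday is Jul 10 2021.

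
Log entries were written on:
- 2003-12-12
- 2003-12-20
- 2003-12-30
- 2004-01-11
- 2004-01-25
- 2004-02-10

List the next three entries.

2004-02-28, 2004-03-19, 2004-04-10

The spacing grows by 2 each time: 8, 10, 12, 14, 16 days.
Next gap: 18 days. 2004-02-10 + 18 days = 2004-02-28.
Next gap: 20 days. 2004-02-28 + 20 days = 2004-03-19.
Next gap: 22 days. 2004-03-19 + 22 days = 2004-04-10.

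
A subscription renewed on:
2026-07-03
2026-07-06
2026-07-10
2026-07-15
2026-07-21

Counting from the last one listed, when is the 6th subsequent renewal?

The spacing grows by 1 each time: 3, 4, 5, 6 days.
Next gap: 7 days. 2026-07-21 + 7 days = 2026-07-28.
Next gap: 8 days. 2026-07-28 + 8 days = 2026-08-05.
Next gap: 9 days. 2026-08-05 + 9 days = 2026-08-14.
Next gap: 10 days. 2026-08-14 + 10 days = 2026-08-24.
Next gap: 11 days. 2026-08-24 + 11 days = 2026-09-04.
Next gap: 12 days. 2026-09-04 + 12 days = 2026-09-16.

2026-09-16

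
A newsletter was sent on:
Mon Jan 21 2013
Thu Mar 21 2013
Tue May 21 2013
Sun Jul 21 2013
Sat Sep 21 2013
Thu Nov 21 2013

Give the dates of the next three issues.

Tue Jan 21 2014, Fri Mar 21 2014, Wed May 21 2014

Gaps: 59, 61, 61, 62, 61 days — not constant. Every event is on the 21st of the month.
Pattern: the 21st of every 2 months.
Next: January 2014 → Tue Jan 21 2014.
March 2014: Fri Mar 21 2014.
May 2014: Wed May 21 2014.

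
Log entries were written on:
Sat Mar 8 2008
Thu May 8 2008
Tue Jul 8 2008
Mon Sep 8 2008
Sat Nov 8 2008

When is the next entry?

The day-of-month is always 8 (61, 61, 62, 61 days between events).
So this recurs on the 8th of every 2 months.
January 2009: Thu Jan 8 2009.

Thu Jan 8 2009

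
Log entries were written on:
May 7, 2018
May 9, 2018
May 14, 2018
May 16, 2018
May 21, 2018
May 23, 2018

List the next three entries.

Every event lands on a Monday or Wednesday (gaps cycle 2, 5, 2, 5, 2).
So the schedule is: every Monday and Wednesday.
The following Monday is May 28, 2018.
Next Wednesday: May 30, 2018.
Next Monday: June 4, 2018.

May 28, 2018; May 30, 2018; June 4, 2018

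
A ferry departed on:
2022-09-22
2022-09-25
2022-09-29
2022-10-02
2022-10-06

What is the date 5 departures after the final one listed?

Gaps: 3, 4, 3, 4 days — not constant, but cyclic with period 2.
The events fall on every Thursday and Sunday.
The following Sunday is 2022-10-09.
Next Thursday: 2022-10-13.
The following Sunday is 2022-10-16.
The following Thursday is 2022-10-20.
The following Sunday is 2022-10-23.

2022-10-23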